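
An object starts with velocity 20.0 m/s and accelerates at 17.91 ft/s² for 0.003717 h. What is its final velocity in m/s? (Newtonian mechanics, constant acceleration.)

a = 17.91 ft/s² × 0.3048 = 5.45897 m/s²
t = 0.003717 h × 3600.0 = 13.3812 s
v = v₀ + a × t = 20.0 + 5.45897 × 13.3812 = 93.05 m/s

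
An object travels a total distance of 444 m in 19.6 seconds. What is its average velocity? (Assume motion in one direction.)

v_avg = Δd / Δt = 444 / 19.6 = 22.65 m/s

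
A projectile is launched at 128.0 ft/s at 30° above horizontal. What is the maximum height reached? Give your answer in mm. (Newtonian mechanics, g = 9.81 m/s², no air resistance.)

v₀ = 128.0 ft/s × 0.3048 = 39.0144 m/s
H = v₀² × sin²(θ) / (2g) = 39.0144² × sin(30°)² / (2 × 9.81) = 1522.12 × 0.25 / 19.62 = 19.395 m
H = 19.395 m / 0.001 = 19400 mm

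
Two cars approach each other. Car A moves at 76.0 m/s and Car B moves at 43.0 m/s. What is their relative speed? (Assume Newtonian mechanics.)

v_rel = v_A + v_B = 76.0 + 43.0 = 119.0 m/s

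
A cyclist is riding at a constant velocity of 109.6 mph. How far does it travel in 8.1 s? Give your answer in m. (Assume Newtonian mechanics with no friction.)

v = 109.6 mph × 0.44704 = 48.9956 m/s
d = v × t = 48.9956 × 8.1 = 396.9 m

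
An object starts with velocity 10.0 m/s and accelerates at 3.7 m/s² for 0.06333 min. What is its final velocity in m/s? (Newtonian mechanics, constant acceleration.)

t = 0.06333 min × 60.0 = 3.7998 s
v = v₀ + a × t = 10.0 + 3.7 × 3.7998 = 24.06 m/s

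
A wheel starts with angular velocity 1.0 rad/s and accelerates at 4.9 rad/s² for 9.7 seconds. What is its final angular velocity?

ω = ω₀ + αt = 1.0 + 4.9 × 9.7 = 48.53 rad/s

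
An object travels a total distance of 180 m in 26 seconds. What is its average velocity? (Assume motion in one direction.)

v_avg = Δd / Δt = 180 / 26 = 6.92 m/s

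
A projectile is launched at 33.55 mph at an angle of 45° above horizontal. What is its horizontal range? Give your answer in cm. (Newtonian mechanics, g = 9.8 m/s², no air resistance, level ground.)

v₀ = 33.55 mph × 0.44704 = 14.9982 m/s
R = v₀² × sin(2θ) / g = 14.9982² × sin(2 × 45°) / 9.8 = 224.946 × 1.0 / 9.8 = 22.9537 m
R = 22.9537 m / 0.01 = 2295 cm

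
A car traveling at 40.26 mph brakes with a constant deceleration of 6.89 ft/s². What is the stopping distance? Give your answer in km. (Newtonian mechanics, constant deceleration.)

v₀ = 40.26 mph × 0.44704 = 17.9978 m/s
a = 6.89 ft/s² × 0.3048 = 2.10007 m/s²
d = v₀² / (2a) = 17.9978² / (2 × 2.10007) = 323.921 / 4.20014 = 77.1215 m
d = 77.1215 m / 1000.0 = 0.07712 km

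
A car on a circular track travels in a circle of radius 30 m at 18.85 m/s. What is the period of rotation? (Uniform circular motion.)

T = 2πr/v = 2π×30/18.85 = 10.0 s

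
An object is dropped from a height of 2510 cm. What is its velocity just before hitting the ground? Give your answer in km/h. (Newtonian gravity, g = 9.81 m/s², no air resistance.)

h = 2510 cm × 0.01 = 25.1 m
v = √(2gh) = √(2 × 9.81 × 25.1) = 22.1915 m/s
v = 22.1915 m/s / 0.2777777777777778 = 79.89 km/h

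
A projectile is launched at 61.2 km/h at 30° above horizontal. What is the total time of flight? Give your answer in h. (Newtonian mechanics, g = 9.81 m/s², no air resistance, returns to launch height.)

v₀ = 61.2 km/h × 0.2777777777777778 = 17.0 m/s
T = 2 × v₀ × sin(θ) / g = 2 × 17.0 × sin(30°) / 9.81 = 2 × 17.0 × 0.5 / 9.81 = 1.73293 s
T = 1.73293 s / 3600.0 = 0.0004814 h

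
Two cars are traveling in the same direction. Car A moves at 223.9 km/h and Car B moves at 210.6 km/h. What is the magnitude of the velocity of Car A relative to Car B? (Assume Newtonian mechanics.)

v_rel = |v_A - v_B| = |223.9 - 210.6| = 13.3 km/h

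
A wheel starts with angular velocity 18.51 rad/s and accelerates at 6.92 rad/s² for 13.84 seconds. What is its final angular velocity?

ω = ω₀ + αt = 18.51 + 6.92 × 13.84 = 114.28 rad/s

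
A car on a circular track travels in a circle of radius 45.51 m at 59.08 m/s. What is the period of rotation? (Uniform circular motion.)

T = 2πr/v = 2π×45.51/59.08 = 4.84 s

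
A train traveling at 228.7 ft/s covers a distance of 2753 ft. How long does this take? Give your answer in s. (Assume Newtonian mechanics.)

d = 2753 ft × 0.3048 = 839.114 m
v = 228.7 ft/s × 0.3048 = 69.7078 m/s
t = d / v = 839.114 / 69.7078 = 12.04 s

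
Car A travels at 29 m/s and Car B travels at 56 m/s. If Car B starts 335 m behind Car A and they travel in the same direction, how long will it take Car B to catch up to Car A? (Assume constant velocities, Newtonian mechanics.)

Relative speed: v_rel = 56 - 29 = 27 m/s
Time to catch: t = d₀/v_rel = 335/27 = 12.41 s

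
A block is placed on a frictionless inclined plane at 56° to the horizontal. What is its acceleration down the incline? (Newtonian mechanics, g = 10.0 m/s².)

a = g sin(θ) = 10.0 × sin(56°) = 10.0 × 0.829 = 8.29 m/s²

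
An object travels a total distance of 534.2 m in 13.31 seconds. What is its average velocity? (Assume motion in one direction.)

v_avg = Δd / Δt = 534.2 / 13.31 = 40.14 m/s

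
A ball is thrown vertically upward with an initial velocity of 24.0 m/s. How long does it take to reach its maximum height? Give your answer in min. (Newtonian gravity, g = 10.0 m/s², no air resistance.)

t_up = v₀ / g = 24.0 / 10.0 = 2.4 s
t_up = 2.4 s / 60.0 = 0.04 min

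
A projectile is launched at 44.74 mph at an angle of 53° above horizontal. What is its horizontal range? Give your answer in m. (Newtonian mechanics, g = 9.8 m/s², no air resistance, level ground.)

v₀ = 44.74 mph × 0.44704 = 20.0006 m/s
R = v₀² × sin(2θ) / g = 20.0006² × sin(2 × 53°) / 9.8 = 400.024 × 0.961262 / 9.8 = 39.24 m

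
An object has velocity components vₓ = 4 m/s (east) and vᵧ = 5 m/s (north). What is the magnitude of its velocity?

|v| = √(vₓ² + vᵧ²) = √(4² + 5²) = √(41) = 6.4 m/s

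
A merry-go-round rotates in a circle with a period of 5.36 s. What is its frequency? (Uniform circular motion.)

f = 1/T = 1/5.36 = 0.1866 Hz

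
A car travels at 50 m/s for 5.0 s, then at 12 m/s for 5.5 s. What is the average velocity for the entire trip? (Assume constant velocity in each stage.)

d₁ = v₁t₁ = 50 × 5.0 = 250.0 m
d₂ = v₂t₂ = 12 × 5.5 = 66.0 m
d_total = 316.0 m, t_total = 10.5 s
v_avg = d_total/t_total = 316.0/10.5 = 30.1 m/s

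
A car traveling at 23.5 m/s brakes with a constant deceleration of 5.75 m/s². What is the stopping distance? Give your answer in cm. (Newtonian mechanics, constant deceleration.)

d = v₀² / (2a) = 23.5² / (2 × 5.75) = 552.25 / 11.5 = 48.0217 m
d = 48.0217 m / 0.01 = 4802 cm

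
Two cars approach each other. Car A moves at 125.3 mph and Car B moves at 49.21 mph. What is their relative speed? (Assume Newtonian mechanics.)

v_rel = v_A + v_B = 125.3 + 49.21 = 174.51 mph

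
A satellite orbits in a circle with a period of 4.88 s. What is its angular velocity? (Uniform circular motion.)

ω = 2π/T = 2π/4.88 = 1.2875 rad/s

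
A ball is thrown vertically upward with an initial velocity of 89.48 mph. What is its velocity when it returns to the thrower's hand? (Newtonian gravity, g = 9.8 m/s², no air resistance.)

By conservation of energy (no air resistance), the ball returns to the throw height with the same speed as launch, but directed downward.
|v_ground| = v₀ = 89.48 mph
v_ground = 89.48 mph (downward)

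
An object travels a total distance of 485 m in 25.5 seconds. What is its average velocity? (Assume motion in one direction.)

v_avg = Δd / Δt = 485 / 25.5 = 19.02 m/s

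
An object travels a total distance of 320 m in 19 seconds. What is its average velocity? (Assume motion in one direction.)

v_avg = Δd / Δt = 320 / 19 = 16.84 m/s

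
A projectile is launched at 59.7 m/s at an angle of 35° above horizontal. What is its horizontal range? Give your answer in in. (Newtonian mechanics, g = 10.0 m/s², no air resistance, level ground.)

R = v₀² × sin(2θ) / g = 59.7² × sin(2 × 35°) / 10.0 = 3564.09 × 0.939693 / 10.0 = 334.915 m
R = 334.915 m / 0.0254 = 13190 in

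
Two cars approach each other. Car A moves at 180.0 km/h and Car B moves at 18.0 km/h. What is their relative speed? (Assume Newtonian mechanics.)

v_rel = v_A + v_B = 180.0 + 18.0 = 198.0 km/h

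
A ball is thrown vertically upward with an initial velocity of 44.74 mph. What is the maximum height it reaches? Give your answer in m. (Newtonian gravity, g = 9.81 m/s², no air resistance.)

v₀ = 44.74 mph × 0.44704 = 20.0006 m/s
h_max = v₀² / (2g) = 20.0006² / (2 × 9.81) = 400.024 / 19.62 = 20.39 m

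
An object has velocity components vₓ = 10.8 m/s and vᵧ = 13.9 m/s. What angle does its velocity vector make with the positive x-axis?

θ = arctan(vᵧ/vₓ) = arctan(13.9/10.8) = 52.15°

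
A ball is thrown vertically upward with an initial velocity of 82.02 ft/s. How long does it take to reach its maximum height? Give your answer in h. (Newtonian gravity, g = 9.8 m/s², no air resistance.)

v₀ = 82.02 ft/s × 0.3048 = 24.9997 m/s
t_up = v₀ / g = 24.9997 / 9.8 = 2.55099 s
t_up = 2.55099 s / 3600.0 = 0.0007086 h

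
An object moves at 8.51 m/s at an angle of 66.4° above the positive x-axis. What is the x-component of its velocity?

vₓ = v cos(θ) = 8.51 × cos(66.4°) = 3.41 m/s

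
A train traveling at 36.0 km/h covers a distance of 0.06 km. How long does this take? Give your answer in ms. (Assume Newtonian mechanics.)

d = 0.06 km × 1000.0 = 60.0 m
v = 36.0 km/h × 0.2777777777777778 = 10.0 m/s
t = d / v = 60.0 / 10.0 = 6.0 s
t = 6.0 s / 0.001 = 6000 ms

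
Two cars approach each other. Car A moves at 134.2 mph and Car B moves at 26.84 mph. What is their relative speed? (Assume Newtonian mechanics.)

v_rel = v_A + v_B = 134.2 + 26.84 = 161.04 mph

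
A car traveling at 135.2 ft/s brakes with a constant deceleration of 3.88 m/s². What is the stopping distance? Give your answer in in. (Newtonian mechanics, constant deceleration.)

v₀ = 135.2 ft/s × 0.3048 = 41.209 m/s
d = v₀² / (2a) = 41.209² / (2 × 3.88) = 1698.18 / 7.76 = 218.838 m
d = 218.838 m / 0.0254 = 8616 in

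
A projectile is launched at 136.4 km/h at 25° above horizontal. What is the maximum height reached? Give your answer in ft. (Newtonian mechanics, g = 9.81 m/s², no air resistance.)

v₀ = 136.4 km/h × 0.2777777777777778 = 37.8889 m/s
H = v₀² × sin²(θ) / (2g) = 37.8889² × sin(25°)² / (2 × 9.81) = 1435.57 × 0.178606 / 19.62 = 13.0684 m
H = 13.0684 m / 0.3048 = 42.88 ft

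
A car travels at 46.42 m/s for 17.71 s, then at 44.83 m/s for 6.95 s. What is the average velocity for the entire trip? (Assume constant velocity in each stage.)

d₁ = v₁t₁ = 46.42 × 17.71 = 822.0982 m
d₂ = v₂t₂ = 44.83 × 6.95 = 311.5685 m
d_total = 1133.6667 m, t_total = 24.66 s
v_avg = d_total/t_total = 1133.6667/24.66 = 45.97 m/s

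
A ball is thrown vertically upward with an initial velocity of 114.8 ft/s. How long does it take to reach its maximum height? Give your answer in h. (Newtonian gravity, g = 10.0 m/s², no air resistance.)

v₀ = 114.8 ft/s × 0.3048 = 34.991 m/s
t_up = v₀ / g = 34.991 / 10.0 = 3.4991 s
t_up = 3.4991 s / 3600.0 = 0.000972 h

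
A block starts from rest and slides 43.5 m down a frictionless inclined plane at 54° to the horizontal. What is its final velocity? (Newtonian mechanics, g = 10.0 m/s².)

a = g sin(θ) = 10.0 × sin(54°) = 8.0902 m/s²
v = √(2ad) = √(2 × 8.0902 × 43.5) = 26.53 m/s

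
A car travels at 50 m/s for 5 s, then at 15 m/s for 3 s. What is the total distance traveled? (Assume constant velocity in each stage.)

d₁ = v₁t₁ = 50 × 5 = 250 m
d₂ = v₂t₂ = 15 × 3 = 45 m
d_total = 250 + 45 = 295 m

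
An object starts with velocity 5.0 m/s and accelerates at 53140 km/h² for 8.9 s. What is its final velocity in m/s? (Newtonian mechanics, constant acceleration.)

a = 53140 km/h² × 7.716049382716049e-05 = 4.10031 m/s²
v = v₀ + a × t = 5.0 + 4.10031 × 8.9 = 41.49 m/s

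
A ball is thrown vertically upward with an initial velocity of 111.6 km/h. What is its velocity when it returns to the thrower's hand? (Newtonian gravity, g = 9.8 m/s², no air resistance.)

By conservation of energy (no air resistance), the ball returns to the throw height with the same speed as launch, but directed downward.
|v_ground| = v₀ = 111.6 km/h
v_ground = 111.6 km/h (downward)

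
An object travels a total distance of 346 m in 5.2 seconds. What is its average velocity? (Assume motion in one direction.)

v_avg = Δd / Δt = 346 / 5.2 = 66.54 m/s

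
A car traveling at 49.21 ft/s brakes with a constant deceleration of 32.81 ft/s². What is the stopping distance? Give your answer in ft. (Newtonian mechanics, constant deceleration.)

v₀ = 49.21 ft/s × 0.3048 = 14.9992 m/s
a = 32.81 ft/s² × 0.3048 = 10.0005 m/s²
d = v₀² / (2a) = 14.9992² / (2 × 10.0005) = 224.976 / 20.001 = 11.2482 m
d = 11.2482 m / 0.3048 = 36.9 ft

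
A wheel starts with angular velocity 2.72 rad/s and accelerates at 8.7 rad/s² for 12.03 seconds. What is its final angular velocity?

ω = ω₀ + αt = 2.72 + 8.7 × 12.03 = 107.38 rad/s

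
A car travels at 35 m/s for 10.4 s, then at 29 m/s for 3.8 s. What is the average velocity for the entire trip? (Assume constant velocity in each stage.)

d₁ = v₁t₁ = 35 × 10.4 = 364.0 m
d₂ = v₂t₂ = 29 × 3.8 = 110.2 m
d_total = 474.2 m, t_total = 14.2 s
v_avg = d_total/t_total = 474.2/14.2 = 33.39 m/s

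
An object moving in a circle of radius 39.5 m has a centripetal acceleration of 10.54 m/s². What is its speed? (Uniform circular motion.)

v = √(a_c × r) = √(10.54 × 39.5) = 20.4 m/s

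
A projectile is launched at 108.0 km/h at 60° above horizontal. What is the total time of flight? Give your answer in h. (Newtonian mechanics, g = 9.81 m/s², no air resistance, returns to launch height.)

v₀ = 108.0 km/h × 0.2777777777777778 = 30.0 m/s
T = 2 × v₀ × sin(θ) / g = 2 × 30.0 × sin(60°) / 9.81 = 2 × 30.0 × 0.866025 / 9.81 = 5.29679 s
T = 5.29679 s / 3600.0 = 0.001471 h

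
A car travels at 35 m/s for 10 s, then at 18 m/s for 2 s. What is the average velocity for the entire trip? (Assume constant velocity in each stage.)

d₁ = v₁t₁ = 35 × 10 = 350 m
d₂ = v₂t₂ = 18 × 2 = 36 m
d_total = 386 m, t_total = 12 s
v_avg = d_total/t_total = 386/12 = 32.17 m/s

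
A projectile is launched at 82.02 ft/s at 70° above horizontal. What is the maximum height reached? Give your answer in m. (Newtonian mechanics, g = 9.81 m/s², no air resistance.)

v₀ = 82.02 ft/s × 0.3048 = 24.9997 m/s
H = v₀² × sin²(θ) / (2g) = 24.9997² × sin(70°)² / (2 × 9.81) = 624.985 × 0.883022 / 19.62 = 28.13 m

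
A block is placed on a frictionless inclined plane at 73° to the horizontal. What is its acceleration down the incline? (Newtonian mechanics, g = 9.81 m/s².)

a = g sin(θ) = 9.81 × sin(73°) = 9.81 × 0.9563 = 9.38 m/s²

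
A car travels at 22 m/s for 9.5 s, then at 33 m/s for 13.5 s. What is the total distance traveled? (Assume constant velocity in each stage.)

d₁ = v₁t₁ = 22 × 9.5 = 209.0 m
d₂ = v₂t₂ = 33 × 13.5 = 445.5 m
d_total = 209.0 + 445.5 = 654.5 m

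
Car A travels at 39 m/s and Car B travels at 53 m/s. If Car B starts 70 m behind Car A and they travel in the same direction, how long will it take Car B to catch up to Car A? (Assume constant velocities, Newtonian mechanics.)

Relative speed: v_rel = 53 - 39 = 14 m/s
Time to catch: t = d₀/v_rel = 70/14 = 5.0 s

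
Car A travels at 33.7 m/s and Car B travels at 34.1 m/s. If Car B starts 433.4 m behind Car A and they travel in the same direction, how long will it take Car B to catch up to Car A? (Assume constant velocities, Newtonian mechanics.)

Relative speed: v_rel = 34.1 - 33.7 = 0.4 m/s
Time to catch: t = d₀/v_rel = 433.4/0.4 = 1083.5 s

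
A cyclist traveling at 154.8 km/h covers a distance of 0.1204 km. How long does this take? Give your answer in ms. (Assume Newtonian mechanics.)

d = 0.1204 km × 1000.0 = 120.4 m
v = 154.8 km/h × 0.2777777777777778 = 43.0 m/s
t = d / v = 120.4 / 43.0 = 2.8 s
t = 2.8 s / 0.001 = 2800 ms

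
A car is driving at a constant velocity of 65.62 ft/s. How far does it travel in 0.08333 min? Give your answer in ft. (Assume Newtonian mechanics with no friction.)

v = 65.62 ft/s × 0.3048 = 20.001 m/s
t = 0.08333 min × 60.0 = 4.9998 s
d = v × t = 20.001 × 4.9998 = 100.001 m
d = 100.001 m / 0.3048 = 328.1 ft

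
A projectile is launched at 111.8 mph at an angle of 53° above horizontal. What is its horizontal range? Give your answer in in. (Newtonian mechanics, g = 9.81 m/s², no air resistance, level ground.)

v₀ = 111.8 mph × 0.44704 = 49.9791 m/s
R = v₀² × sin(2θ) / g = 49.9791² × sin(2 × 53°) / 9.81 = 2497.91 × 0.961262 / 9.81 = 244.765 m
R = 244.765 m / 0.0254 = 9636 in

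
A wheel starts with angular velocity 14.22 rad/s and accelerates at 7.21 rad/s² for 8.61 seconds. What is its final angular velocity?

ω = ω₀ + αt = 14.22 + 7.21 × 8.61 = 76.3 rad/s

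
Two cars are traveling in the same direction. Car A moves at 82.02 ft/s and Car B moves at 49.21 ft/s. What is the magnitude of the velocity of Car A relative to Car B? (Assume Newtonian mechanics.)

v_rel = |v_A - v_B| = |82.02 - 49.21| = 32.81 ft/s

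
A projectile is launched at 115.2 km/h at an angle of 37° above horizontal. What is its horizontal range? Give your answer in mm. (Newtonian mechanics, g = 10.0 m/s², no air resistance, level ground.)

v₀ = 115.2 km/h × 0.2777777777777778 = 32.0 m/s
R = v₀² × sin(2θ) / g = 32.0² × sin(2 × 37°) / 10.0 = 1024.0 × 0.961262 / 10.0 = 98.4332 m
R = 98.4332 m / 0.001 = 98430 mm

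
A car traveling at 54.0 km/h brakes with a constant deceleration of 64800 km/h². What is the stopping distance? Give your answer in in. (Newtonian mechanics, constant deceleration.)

v₀ = 54.0 km/h × 0.2777777777777778 = 15.0 m/s
a = 64800 km/h² × 7.716049382716049e-05 = 5.0 m/s²
d = v₀² / (2a) = 15.0² / (2 × 5.0) = 225.0 / 10.0 = 22.5 m
d = 22.5 m / 0.0254 = 885.8 in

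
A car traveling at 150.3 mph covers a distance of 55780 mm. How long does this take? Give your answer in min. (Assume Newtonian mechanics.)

d = 55780 mm × 0.001 = 55.78 m
v = 150.3 mph × 0.44704 = 67.1901 m/s
t = d / v = 55.78 / 67.1901 = 0.830182 s
t = 0.830182 s / 60.0 = 0.01384 min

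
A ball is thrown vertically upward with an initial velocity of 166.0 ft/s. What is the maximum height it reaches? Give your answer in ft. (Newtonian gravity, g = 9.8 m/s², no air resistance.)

v₀ = 166.0 ft/s × 0.3048 = 50.5968 m/s
h_max = v₀² / (2g) = 50.5968² / (2 × 9.8) = 2560.04 / 19.6 = 130.614 m
h_max = 130.614 m / 0.3048 = 428.5 ft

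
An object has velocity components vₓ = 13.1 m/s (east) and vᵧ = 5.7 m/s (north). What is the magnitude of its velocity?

|v| = √(vₓ² + vᵧ²) = √(13.1² + 5.7²) = √(204.1) = 14.29 m/s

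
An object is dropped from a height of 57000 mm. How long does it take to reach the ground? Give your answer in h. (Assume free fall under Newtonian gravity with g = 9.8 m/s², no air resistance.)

h = 57000 mm × 0.001 = 57.0 m
t = √(2h/g) = √(2 × 57.0 / 9.8) = 3.41067 s
t = 3.41067 s / 3600.0 = 0.0009474 h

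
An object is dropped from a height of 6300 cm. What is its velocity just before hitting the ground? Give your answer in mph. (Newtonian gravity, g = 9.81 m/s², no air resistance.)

h = 6300 cm × 0.01 = 63.0 m
v = √(2gh) = √(2 × 9.81 × 63.0) = 35.1576 m/s
v = 35.1576 m/s / 0.44704 = 78.65 mph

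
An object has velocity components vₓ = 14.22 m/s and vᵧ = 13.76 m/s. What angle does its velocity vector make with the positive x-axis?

θ = arctan(vᵧ/vₓ) = arctan(13.76/14.22) = 44.06°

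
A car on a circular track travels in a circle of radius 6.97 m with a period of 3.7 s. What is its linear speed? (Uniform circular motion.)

v = 2πr/T = 2π×6.97/3.7 = 11.84 m/s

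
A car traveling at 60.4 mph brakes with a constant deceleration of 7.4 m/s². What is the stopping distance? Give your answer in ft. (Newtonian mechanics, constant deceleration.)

v₀ = 60.4 mph × 0.44704 = 27.0012 m/s
d = v₀² / (2a) = 27.0012² / (2 × 7.4) = 729.065 / 14.8 = 49.2611 m
d = 49.2611 m / 0.3048 = 161.6 ft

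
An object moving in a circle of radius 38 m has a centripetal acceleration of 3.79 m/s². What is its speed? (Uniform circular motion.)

v = √(a_c × r) = √(3.79 × 38) = 12.0 m/s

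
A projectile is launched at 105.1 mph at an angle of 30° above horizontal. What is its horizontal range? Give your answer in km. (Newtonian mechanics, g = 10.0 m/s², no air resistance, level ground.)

v₀ = 105.1 mph × 0.44704 = 46.9839 m/s
R = v₀² × sin(2θ) / g = 46.9839² × sin(2 × 30°) / 10.0 = 2207.49 × 0.866025 / 10.0 = 191.174 m
R = 191.174 m / 1000.0 = 0.1912 km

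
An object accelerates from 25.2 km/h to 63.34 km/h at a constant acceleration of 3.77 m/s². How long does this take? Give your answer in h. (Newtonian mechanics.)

v₀ = 25.2 km/h × 0.2777777777777778 = 7.0 m/s
v = 63.34 km/h × 0.2777777777777778 = 17.5944 m/s
t = (v - v₀) / a = (17.5944 - 7.0) / 3.77 = 2.81019 s
t = 2.81019 s / 3600.0 = 0.0007806 h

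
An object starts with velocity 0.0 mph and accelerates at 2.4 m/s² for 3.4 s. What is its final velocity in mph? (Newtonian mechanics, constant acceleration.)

v₀ = 0.0 mph × 0.44704 = 0.0 m/s
v = v₀ + a × t = 0.0 + 2.4 × 3.4 = 8.16 m/s
v = 8.16 m/s / 0.44704 = 18.25 mph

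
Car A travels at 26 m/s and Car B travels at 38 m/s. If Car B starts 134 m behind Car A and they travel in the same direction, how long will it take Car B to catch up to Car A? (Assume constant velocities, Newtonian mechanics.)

Relative speed: v_rel = 38 - 26 = 12 m/s
Time to catch: t = d₀/v_rel = 134/12 = 11.17 s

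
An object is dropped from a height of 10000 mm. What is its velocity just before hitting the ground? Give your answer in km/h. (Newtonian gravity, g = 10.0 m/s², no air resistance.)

h = 10000 mm × 0.001 = 10.0 m
v = √(2gh) = √(2 × 10.0 × 10.0) = 14.1421 m/s
v = 14.1421 m/s / 0.2777777777777778 = 50.91 km/h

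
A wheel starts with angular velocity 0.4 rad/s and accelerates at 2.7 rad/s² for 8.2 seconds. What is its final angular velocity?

ω = ω₀ + αt = 0.4 + 2.7 × 8.2 = 22.54 rad/s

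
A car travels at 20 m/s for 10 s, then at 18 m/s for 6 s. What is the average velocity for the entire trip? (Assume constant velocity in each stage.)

d₁ = v₁t₁ = 20 × 10 = 200 m
d₂ = v₂t₂ = 18 × 6 = 108 m
d_total = 308 m, t_total = 16 s
v_avg = d_total/t_total = 308/16 = 19.25 m/s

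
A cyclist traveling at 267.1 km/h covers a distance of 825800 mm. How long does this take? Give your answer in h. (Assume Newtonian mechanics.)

d = 825800 mm × 0.001 = 825.8 m
v = 267.1 km/h × 0.2777777777777778 = 74.1944 m/s
t = d / v = 825.8 / 74.1944 = 11.1302 s
t = 11.1302 s / 3600.0 = 0.003092 h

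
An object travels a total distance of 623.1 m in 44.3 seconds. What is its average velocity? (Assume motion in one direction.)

v_avg = Δd / Δt = 623.1 / 44.3 = 14.07 m/s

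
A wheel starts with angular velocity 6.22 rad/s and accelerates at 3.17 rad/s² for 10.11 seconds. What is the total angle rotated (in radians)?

θ = ω₀t + ½αt² = 6.22×10.11 + ½×3.17×10.11² = 224.89 rad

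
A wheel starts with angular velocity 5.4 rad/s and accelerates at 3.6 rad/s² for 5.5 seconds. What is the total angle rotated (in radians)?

θ = ω₀t + ½αt² = 5.4×5.5 + ½×3.6×5.5² = 84.15 rad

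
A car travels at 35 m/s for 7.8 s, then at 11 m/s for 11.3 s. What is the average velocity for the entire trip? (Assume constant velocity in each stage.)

d₁ = v₁t₁ = 35 × 7.8 = 273.0 m
d₂ = v₂t₂ = 11 × 11.3 = 124.3 m
d_total = 397.3 m, t_total = 19.1 s
v_avg = d_total/t_total = 397.3/19.1 = 20.8 m/s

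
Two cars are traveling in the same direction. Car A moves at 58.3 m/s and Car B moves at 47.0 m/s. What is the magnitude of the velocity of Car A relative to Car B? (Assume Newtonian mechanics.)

v_rel = |v_A - v_B| = |58.3 - 47.0| = 11.3 m/s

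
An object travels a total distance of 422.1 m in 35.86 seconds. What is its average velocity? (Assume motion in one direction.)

v_avg = Δd / Δt = 422.1 / 35.86 = 11.77 m/s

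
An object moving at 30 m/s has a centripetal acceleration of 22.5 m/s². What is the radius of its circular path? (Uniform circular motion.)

r = v²/a_c = 30²/22.5 = 40.0 m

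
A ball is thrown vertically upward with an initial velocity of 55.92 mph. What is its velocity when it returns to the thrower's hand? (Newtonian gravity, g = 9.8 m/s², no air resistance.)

By conservation of energy (no air resistance), the ball returns to the throw height with the same speed as launch, but directed downward.
|v_ground| = v₀ = 55.92 mph
v_ground = 55.92 mph (downward)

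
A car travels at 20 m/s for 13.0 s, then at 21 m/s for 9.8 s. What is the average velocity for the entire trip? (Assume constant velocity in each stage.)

d₁ = v₁t₁ = 20 × 13.0 = 260.0 m
d₂ = v₂t₂ = 21 × 9.8 = 205.8 m
d_total = 465.8 m, t_total = 22.8 s
v_avg = d_total/t_total = 465.8/22.8 = 20.43 m/s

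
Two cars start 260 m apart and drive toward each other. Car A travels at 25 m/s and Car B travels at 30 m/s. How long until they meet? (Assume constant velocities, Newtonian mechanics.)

Combined speed: v_combined = 25 + 30 = 55 m/s
Time to meet: t = d/v_combined = 260/55 = 4.73 s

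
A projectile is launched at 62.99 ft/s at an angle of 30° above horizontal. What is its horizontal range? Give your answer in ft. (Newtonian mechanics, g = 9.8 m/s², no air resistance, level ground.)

v₀ = 62.99 ft/s × 0.3048 = 19.1994 m/s
R = v₀² × sin(2θ) / g = 19.1994² × sin(2 × 30°) / 9.8 = 368.617 × 0.866025 / 9.8 = 32.5746 m
R = 32.5746 m / 0.3048 = 106.9 ft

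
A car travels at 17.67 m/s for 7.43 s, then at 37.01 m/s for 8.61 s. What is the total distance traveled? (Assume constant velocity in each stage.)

d₁ = v₁t₁ = 17.67 × 7.43 = 131.2881 m
d₂ = v₂t₂ = 37.01 × 8.61 = 318.6561 m
d_total = 131.2881 + 318.6561 = 449.94 m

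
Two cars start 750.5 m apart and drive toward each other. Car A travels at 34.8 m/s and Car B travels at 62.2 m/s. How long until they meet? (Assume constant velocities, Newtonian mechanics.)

Combined speed: v_combined = 34.8 + 62.2 = 97.0 m/s
Time to meet: t = d/v_combined = 750.5/97.0 = 7.74 s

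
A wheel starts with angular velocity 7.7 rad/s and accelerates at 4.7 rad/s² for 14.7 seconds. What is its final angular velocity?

ω = ω₀ + αt = 7.7 + 4.7 × 14.7 = 76.79 rad/s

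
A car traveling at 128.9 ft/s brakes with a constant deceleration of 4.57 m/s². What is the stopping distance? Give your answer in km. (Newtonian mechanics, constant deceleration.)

v₀ = 128.9 ft/s × 0.3048 = 39.2887 m/s
d = v₀² / (2a) = 39.2887² / (2 × 4.57) = 1543.6 / 9.14 = 168.884 m
d = 168.884 m / 1000.0 = 0.1689 km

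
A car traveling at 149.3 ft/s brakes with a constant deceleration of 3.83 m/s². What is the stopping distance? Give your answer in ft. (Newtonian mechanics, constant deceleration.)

v₀ = 149.3 ft/s × 0.3048 = 45.5066 m/s
d = v₀² / (2a) = 45.5066² / (2 × 3.83) = 2070.85 / 7.66 = 270.346 m
d = 270.346 m / 0.3048 = 887.0 ft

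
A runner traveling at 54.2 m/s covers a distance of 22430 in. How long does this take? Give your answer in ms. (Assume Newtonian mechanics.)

d = 22430 in × 0.0254 = 569.722 m
t = d / v = 569.722 / 54.2 = 10.5115 s
t = 10.5115 s / 0.001 = 10510 ms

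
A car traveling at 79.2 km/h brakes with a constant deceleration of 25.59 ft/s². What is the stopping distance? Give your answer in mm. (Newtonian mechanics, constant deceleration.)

v₀ = 79.2 km/h × 0.2777777777777778 = 22.0 m/s
a = 25.59 ft/s² × 0.3048 = 7.79983 m/s²
d = v₀² / (2a) = 22.0² / (2 × 7.79983) = 484.0 / 15.5997 = 31.0262 m
d = 31.0262 m / 0.001 = 31030 mm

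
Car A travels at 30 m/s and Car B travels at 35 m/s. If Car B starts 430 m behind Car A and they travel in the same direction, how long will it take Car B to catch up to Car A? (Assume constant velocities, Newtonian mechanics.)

Relative speed: v_rel = 35 - 30 = 5 m/s
Time to catch: t = d₀/v_rel = 430/5 = 86.0 s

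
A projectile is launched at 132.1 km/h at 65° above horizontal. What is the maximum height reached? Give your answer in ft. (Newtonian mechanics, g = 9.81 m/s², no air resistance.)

v₀ = 132.1 km/h × 0.2777777777777778 = 36.6944 m/s
H = v₀² × sin²(θ) / (2g) = 36.6944² × sin(65°)² / (2 × 9.81) = 1346.48 × 0.821394 / 19.62 = 56.3706 m
H = 56.3706 m / 0.3048 = 184.9 ft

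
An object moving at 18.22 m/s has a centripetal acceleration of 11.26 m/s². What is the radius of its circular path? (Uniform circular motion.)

r = v²/a_c = 18.22²/11.26 = 29.48 m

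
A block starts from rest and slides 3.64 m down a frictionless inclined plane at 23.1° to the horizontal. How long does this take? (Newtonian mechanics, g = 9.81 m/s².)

a = g sin(θ) = 9.81 × sin(23.1°) = 3.8488 m/s²
t = √(2d/a) = √(2 × 3.64 / 3.8488) = 1.38 s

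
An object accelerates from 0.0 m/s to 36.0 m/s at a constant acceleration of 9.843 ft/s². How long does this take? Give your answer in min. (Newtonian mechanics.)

a = 9.843 ft/s² × 0.3048 = 3.00015 m/s²
t = (v - v₀) / a = (36.0 - 0.0) / 3.00015 = 11.9994 s
t = 11.9994 s / 60.0 = 0.2 min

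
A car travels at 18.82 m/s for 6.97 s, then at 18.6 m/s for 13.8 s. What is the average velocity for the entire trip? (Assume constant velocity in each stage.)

d₁ = v₁t₁ = 18.82 × 6.97 = 131.1754 m
d₂ = v₂t₂ = 18.6 × 13.8 = 256.68 m
d_total = 387.8554 m, t_total = 20.77 s
v_avg = d_total/t_total = 387.8554/20.77 = 18.67 m/s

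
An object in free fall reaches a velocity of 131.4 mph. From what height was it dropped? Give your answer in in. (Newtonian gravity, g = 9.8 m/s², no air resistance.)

v = 131.4 mph × 0.44704 = 58.7411 m/s
h = v² / (2g) = 58.7411² / (2 × 9.8) = 176.047 m
h = 176.047 m / 0.0254 = 6931 in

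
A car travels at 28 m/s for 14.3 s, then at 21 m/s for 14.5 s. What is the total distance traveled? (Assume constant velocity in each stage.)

d₁ = v₁t₁ = 28 × 14.3 = 400.4 m
d₂ = v₂t₂ = 21 × 14.5 = 304.5 m
d_total = 400.4 + 304.5 = 704.9 m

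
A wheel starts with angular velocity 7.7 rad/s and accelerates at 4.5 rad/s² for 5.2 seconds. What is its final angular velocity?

ω = ω₀ + αt = 7.7 + 4.5 × 5.2 = 31.1 rad/s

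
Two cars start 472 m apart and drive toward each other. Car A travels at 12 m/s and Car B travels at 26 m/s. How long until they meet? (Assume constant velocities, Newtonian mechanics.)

Combined speed: v_combined = 12 + 26 = 38 m/s
Time to meet: t = d/v_combined = 472/38 = 12.42 s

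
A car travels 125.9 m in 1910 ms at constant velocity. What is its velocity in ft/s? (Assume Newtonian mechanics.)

t = 1910 ms × 0.001 = 1.91 s
v = d / t = 125.9 / 1.91 = 65.9162 m/s
v = 65.9162 m/s / 0.3048 = 216.3 ft/s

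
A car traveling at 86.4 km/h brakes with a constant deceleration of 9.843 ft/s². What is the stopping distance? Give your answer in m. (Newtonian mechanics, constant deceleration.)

v₀ = 86.4 km/h × 0.2777777777777778 = 24.0 m/s
a = 9.843 ft/s² × 0.3048 = 3.00015 m/s²
d = v₀² / (2a) = 24.0² / (2 × 3.00015) = 576.0 / 6.0003 = 96.0 m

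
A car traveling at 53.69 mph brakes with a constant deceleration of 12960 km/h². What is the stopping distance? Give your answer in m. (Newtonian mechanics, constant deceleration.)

v₀ = 53.69 mph × 0.44704 = 24.0016 m/s
a = 12960 km/h² × 7.716049382716049e-05 = 1.0 m/s²
d = v₀² / (2a) = 24.0016² / (2 × 1.0) = 576.077 / 2.0 = 288.0 m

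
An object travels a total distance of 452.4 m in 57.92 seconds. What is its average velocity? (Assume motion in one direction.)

v_avg = Δd / Δt = 452.4 / 57.92 = 7.81 m/s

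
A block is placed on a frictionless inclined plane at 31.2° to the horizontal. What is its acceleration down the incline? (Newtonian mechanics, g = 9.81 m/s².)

a = g sin(θ) = 9.81 × sin(31.2°) = 9.81 × 0.518 = 5.08 m/s²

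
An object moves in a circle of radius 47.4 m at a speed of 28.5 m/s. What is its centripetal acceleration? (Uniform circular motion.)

a_c = v²/r = 28.5²/47.4 = 812.25/47.4 = 17.14 m/s²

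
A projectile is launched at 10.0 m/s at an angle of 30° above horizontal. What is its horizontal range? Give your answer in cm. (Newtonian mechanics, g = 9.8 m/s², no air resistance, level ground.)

R = v₀² × sin(2θ) / g = 10.0² × sin(2 × 30°) / 9.8 = 100.0 × 0.866025 / 9.8 = 8.83699 m
R = 8.83699 m / 0.01 = 883.7 cm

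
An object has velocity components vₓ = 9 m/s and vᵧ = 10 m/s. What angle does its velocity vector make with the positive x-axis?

θ = arctan(vᵧ/vₓ) = arctan(10/9) = 48.01°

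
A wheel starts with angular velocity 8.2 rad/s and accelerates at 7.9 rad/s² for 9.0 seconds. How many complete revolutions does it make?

θ = ω₀t + ½αt² = 8.2×9.0 + ½×7.9×9.0² = 393.75 rad
Total revolutions = θ/(2π) = 393.75/(2π) = 62.67
Complete revolutions = ⌊62.67⌋ = 62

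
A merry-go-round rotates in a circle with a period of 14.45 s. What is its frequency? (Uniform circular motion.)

f = 1/T = 1/14.45 = 0.0692 Hz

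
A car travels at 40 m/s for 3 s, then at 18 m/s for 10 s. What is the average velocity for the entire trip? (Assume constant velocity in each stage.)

d₁ = v₁t₁ = 40 × 3 = 120 m
d₂ = v₂t₂ = 18 × 10 = 180 m
d_total = 300 m, t_total = 13 s
v_avg = d_total/t_total = 300/13 = 23.08 m/s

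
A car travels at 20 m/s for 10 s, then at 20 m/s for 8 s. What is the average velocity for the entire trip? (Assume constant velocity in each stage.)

d₁ = v₁t₁ = 20 × 10 = 200 m
d₂ = v₂t₂ = 20 × 8 = 160 m
d_total = 360 m, t_total = 18 s
v_avg = d_total/t_total = 360/18 = 20.0 m/s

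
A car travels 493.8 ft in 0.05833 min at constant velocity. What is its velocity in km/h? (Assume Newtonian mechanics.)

d = 493.8 ft × 0.3048 = 150.51 m
t = 0.05833 min × 60.0 = 3.4998 s
v = d / t = 150.51 / 3.4998 = 43.0053 m/s
v = 43.0053 m/s / 0.2777777777777778 = 154.8 km/h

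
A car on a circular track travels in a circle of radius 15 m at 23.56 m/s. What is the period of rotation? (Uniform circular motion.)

T = 2πr/v = 2π×15/23.56 = 4.0 s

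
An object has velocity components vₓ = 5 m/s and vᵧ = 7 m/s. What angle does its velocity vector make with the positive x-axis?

θ = arctan(vᵧ/vₓ) = arctan(7/5) = 54.46°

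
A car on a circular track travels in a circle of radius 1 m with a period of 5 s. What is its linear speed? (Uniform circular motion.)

v = 2πr/T = 2π×1/5 = 1.26 m/s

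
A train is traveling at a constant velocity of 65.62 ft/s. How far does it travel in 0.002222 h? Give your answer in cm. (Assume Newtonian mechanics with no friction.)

v = 65.62 ft/s × 0.3048 = 20.001 m/s
t = 0.002222 h × 3600.0 = 7.9992 s
d = v × t = 20.001 × 7.9992 = 159.992 m
d = 159.992 m / 0.01 = 16000 cm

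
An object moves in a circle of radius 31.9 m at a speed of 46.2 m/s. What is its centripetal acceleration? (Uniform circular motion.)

a_c = v²/r = 46.2²/31.9 = 2134.44/31.9 = 66.91 m/s²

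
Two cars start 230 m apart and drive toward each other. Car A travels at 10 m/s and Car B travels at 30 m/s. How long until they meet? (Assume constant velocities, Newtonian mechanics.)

Combined speed: v_combined = 10 + 30 = 40 m/s
Time to meet: t = d/v_combined = 230/40 = 5.75 s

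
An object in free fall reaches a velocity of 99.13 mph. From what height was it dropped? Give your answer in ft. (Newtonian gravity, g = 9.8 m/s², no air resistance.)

v = 99.13 mph × 0.44704 = 44.3151 m/s
h = v² / (2g) = 44.3151² / (2 × 9.8) = 100.195 m
h = 100.195 m / 0.3048 = 328.7 ft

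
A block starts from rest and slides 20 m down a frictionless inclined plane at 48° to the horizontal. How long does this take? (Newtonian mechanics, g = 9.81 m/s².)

a = g sin(θ) = 9.81 × sin(48°) = 7.2903 m/s²
t = √(2d/a) = √(2 × 20 / 7.2903) = 2.34 s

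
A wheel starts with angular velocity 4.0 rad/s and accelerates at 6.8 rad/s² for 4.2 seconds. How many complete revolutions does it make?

θ = ω₀t + ½αt² = 4.0×4.2 + ½×6.8×4.2² = 76.776 rad
Total revolutions = θ/(2π) = 76.776/(2π) = 12.22
Complete revolutions = ⌊12.22⌋ = 12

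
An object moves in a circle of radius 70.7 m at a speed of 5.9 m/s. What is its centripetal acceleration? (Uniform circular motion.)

a_c = v²/r = 5.9²/70.7 = 34.81/70.7 = 0.49 m/s²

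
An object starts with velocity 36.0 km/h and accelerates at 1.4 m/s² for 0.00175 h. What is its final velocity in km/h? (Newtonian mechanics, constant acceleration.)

v₀ = 36.0 km/h × 0.2777777777777778 = 10.0 m/s
t = 0.00175 h × 3600.0 = 6.3 s
v = v₀ + a × t = 10.0 + 1.4 × 6.3 = 18.82 m/s
v = 18.82 m/s / 0.2777777777777778 = 67.75 km/h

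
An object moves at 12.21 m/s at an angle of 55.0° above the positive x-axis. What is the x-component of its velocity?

vₓ = v cos(θ) = 12.21 × cos(55.0°) = 7.0 m/s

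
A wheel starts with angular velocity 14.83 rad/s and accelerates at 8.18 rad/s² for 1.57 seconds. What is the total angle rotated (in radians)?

θ = ω₀t + ½αt² = 14.83×1.57 + ½×8.18×1.57² = 33.36 rad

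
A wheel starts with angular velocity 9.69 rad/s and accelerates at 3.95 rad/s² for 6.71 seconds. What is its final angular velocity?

ω = ω₀ + αt = 9.69 + 3.95 × 6.71 = 36.19 rad/s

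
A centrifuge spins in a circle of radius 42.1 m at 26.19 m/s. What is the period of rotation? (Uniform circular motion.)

T = 2πr/v = 2π×42.1/26.19 = 10.1 s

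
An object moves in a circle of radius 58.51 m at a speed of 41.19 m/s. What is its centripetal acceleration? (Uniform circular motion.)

a_c = v²/r = 41.19²/58.51 = 1696.6161/58.51 = 29.0 m/s²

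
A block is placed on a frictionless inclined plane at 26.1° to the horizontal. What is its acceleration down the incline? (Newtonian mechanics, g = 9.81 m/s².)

a = g sin(θ) = 9.81 × sin(26.1°) = 9.81 × 0.4399 = 4.32 m/s²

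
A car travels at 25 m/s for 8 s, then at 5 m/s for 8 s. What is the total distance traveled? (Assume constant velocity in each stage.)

d₁ = v₁t₁ = 25 × 8 = 200 m
d₂ = v₂t₂ = 5 × 8 = 40 m
d_total = 200 + 40 = 240 m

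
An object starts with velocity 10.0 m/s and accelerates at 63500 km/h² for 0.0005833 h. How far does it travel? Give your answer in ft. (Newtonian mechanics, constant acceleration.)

a = 63500 km/h² × 7.716049382716049e-05 = 4.89969 m/s²
t = 0.0005833 h × 3600.0 = 2.09988 s
d = v₀ × t + ½ × a × t² = 10.0 × 2.09988 + 0.5 × 4.89969 × 2.09988² = 31.8014 m
d = 31.8014 m / 0.3048 = 104.3 ft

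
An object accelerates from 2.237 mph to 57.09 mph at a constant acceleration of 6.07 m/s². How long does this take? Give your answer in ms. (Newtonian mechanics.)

v₀ = 2.237 mph × 0.44704 = 1.00003 m/s
v = 57.09 mph × 0.44704 = 25.5215 m/s
t = (v - v₀) / a = (25.5215 - 1.00003) / 6.07 = 4.03978 s
t = 4.03978 s / 0.001 = 4040 ms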